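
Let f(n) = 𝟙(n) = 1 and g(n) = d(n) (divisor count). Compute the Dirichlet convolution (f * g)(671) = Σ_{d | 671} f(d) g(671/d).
(𝟙 * d)(671) = 9

Divisors of 671: [1, 11, 61, 671]. For each d | 671:
  d = 1: 𝟙(1) · d(671/1) = 1 · 4 = 4
  d = 11: 𝟙(11) · d(671/11) = 1 · 2 = 2
  d = 61: 𝟙(61) · d(671/61) = 1 · 2 = 2
  d = 671: 𝟙(671) · d(671/671) = 1 · 1 = 1
Summing: (𝟙 * d)(671) = 4 + 2 + 2 + 1 = 9.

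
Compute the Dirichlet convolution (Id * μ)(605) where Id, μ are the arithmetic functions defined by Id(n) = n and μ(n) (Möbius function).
(Id * μ)(605) = 440

Divisors of 605: [1, 5, 11, 55, 121, 605]. For each d | 605:
  d = 1: Id(1) · μ(605/1) = 1 · 0 = 0
  d = 5: Id(5) · μ(605/5) = 5 · 0 = 0
  d = 11: Id(11) · μ(605/11) = 11 · 1 = 11
  d = 55: Id(55) · μ(605/55) = 55 · -1 = -55
  d = 121: Id(121) · μ(605/121) = 121 · -1 = -121
  d = 605: Id(605) · μ(605/605) = 605 · 1 = 605
Summing: (Id * μ)(605) = 0 + 0 + 11 + -55 + -121 + 605 = 440.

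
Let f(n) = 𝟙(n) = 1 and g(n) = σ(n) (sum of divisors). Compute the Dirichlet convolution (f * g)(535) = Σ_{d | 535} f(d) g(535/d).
(𝟙 * σ)(535) = 763

Divisors of 535: [1, 5, 107, 535]. For each d | 535:
  d = 1: 𝟙(1) · σ(535/1) = 1 · 648 = 648
  d = 5: 𝟙(5) · σ(535/5) = 1 · 108 = 108
  d = 107: 𝟙(107) · σ(535/107) = 1 · 6 = 6
  d = 535: 𝟙(535) · σ(535/535) = 1 · 1 = 1
Summing: (𝟙 * σ)(535) = 648 + 108 + 6 + 1 = 763.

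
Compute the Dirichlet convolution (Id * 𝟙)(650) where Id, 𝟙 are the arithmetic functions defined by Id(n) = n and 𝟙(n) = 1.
(Id * 𝟙)(650) = 1302

Divisors of 650: [1, 2, 5, 10, 13, 25, 26, 50, 65, 130, 325, 650]. For each d | 650:
  d = 1: Id(1) · 𝟙(650/1) = 1 · 1 = 1
  d = 2: Id(2) · 𝟙(650/2) = 2 · 1 = 2
  d = 5: Id(5) · 𝟙(650/5) = 5 · 1 = 5
  d = 10: Id(10) · 𝟙(650/10) = 10 · 1 = 10
  d = 13: Id(13) · 𝟙(650/13) = 13 · 1 = 13
  d = 25: Id(25) · 𝟙(650/25) = 25 · 1 = 25
  d = 26: Id(26) · 𝟙(650/26) = 26 · 1 = 26
  d = 50: Id(50) · 𝟙(650/50) = 50 · 1 = 50
  d = 65: Id(65) · 𝟙(650/65) = 65 · 1 = 65
  d = 130: Id(130) · 𝟙(650/130) = 130 · 1 = 130
  d = 325: Id(325) · 𝟙(650/325) = 325 · 1 = 325
  d = 650: Id(650) · 𝟙(650/650) = 650 · 1 = 650
Summing: (Id * 𝟙)(650) = 1 + 2 + 5 + 10 + 13 + 25 + 26 + 50 + 65 + 130 + 325 + 650 = 1302.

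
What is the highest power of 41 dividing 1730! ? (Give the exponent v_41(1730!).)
v_41(1730!) = 43

Legendre's formula: v_p(n!) = Σ_{k ≥ 1} ⌊n / p^k⌋. For p = 41, n = 1730, the terms are:
  ⌊1730/41^1⌋ = ⌊1730/41⌋ = 42
  ⌊1730/41^2⌋ = ⌊1730/1681⌋ = 1
(the next term ⌊1730/41^3⌋ = 0, terminating the sum). Summing: v_41(1730!) = 42 + 1 = 43.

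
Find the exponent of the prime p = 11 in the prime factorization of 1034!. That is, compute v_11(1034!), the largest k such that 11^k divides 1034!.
v_11(1034!) = 102

Legendre's formula: v_p(n!) = Σ_{k ≥ 1} ⌊n / p^k⌋. For p = 11, n = 1034, the terms are:
  ⌊1034/11^1⌋ = ⌊1034/11⌋ = 94
  ⌊1034/11^2⌋ = ⌊1034/121⌋ = 8
(the next term ⌊1034/11^3⌋ = 0, terminating the sum). Summing: v_11(1034!) = 94 + 8 = 102.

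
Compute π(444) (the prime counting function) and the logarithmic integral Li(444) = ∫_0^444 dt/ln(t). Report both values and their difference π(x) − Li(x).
π(444) = 86;  Li(444) ≈ 92.70;  π(x) − Li(x) ≈ -6.70.

Direct count of primes ≤ 444 gives π(444) = 86. Numerical evaluation of the logarithmic integral gives Li(444) ≈ 92.70. The difference π(x) − Li(x) ≈ -6.70 is typically negative for small/moderate x (Li(x) overestimates), though Littlewood's theorem shows this sign changes infinitely often.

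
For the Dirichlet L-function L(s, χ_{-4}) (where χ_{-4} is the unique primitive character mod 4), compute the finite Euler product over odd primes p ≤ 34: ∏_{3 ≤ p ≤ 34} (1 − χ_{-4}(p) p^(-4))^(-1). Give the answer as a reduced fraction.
∏ = 1870816715381797956556539609218365/1891731462842378884815364370202624

The odd primes p ≤ 34 are [3, 5, 7, 11, 13, 17, 19, 23, 29, 31]. For each, χ(p) = 1 if p ≡ 1 mod 4, χ(p) = −1 if p ≡ 3 mod 4. Taking (1 − χ(p)/p^4)^(-1) = p^4/(p^4 − χ(p)): (1 − (-1)/3^4)^(-1) · (1 − (1)/5^4)^(-1) · (1 − (-1)/7^4)^(-1) · (1 − (-1)/11^4)^(-1) · (1 − (1)/13^4)^(-1) · (1 − (1)/17^4)^(-1) · (1 − (-1)/19^4)^(-1) · (1 − (-1)/23^4)^(-1) · (1 − (1)/29^4)^(-1) · (1 − (-1)/31^4)^(-1) = 1870816715381797956556539609218365/1891731462842378884815364370202624.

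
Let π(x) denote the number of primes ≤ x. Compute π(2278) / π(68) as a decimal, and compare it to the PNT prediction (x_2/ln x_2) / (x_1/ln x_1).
π(2278)/π(68) = 338/19 ≈ 17.7895;  PNT prediction ≈ 18.2839.

π(68) = 19 and π(2278) = 338, so π(2278)/π(68) ≈ 17.7895. The PNT-predicted ratio is (2278/ln(2278)) / (68/ln(68)) ≈ 18.2839. The two agree to within a few percent, as expected.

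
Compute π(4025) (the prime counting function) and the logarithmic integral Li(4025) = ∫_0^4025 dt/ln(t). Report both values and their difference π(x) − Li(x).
π(4025) = 556;  Li(4025) ≈ 568.38;  π(x) − Li(x) ≈ -12.38.

Direct count of primes ≤ 4025 gives π(4025) = 556. Numerical evaluation of the logarithmic integral gives Li(4025) ≈ 568.38. The difference π(x) − Li(x) ≈ -12.38 is typically negative for small/moderate x (Li(x) overestimates), though Littlewood's theorem shows this sign changes infinitely often.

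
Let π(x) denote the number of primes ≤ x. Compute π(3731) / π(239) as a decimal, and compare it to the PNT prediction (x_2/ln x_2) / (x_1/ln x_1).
π(3731)/π(239) = 520/52 ≈ 10.0000;  PNT prediction ≈ 10.3949.

π(239) = 52 and π(3731) = 520, so π(3731)/π(239) ≈ 10.0000. The PNT-predicted ratio is (3731/ln(3731)) / (239/ln(239)) ≈ 10.3949. The two agree to within a few percent, as expected.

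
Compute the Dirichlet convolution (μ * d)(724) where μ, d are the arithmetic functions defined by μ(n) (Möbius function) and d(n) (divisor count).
(μ * d)(724) = 1

Divisors of 724: [1, 2, 4, 181, 362, 724]. For each d | 724:
  d = 1: μ(1) · d(724/1) = 1 · 6 = 6
  d = 2: μ(2) · d(724/2) = -1 · 4 = -4
  d = 4: μ(4) · d(724/4) = 0 · 2 = 0
  d = 181: μ(181) · d(724/181) = -1 · 3 = -3
  d = 362: μ(362) · d(724/362) = 1 · 2 = 2
  d = 724: μ(724) · d(724/724) = 0 · 1 = 0
Summing: (μ * d)(724) = 6 + -4 + 0 + -3 + 2 + 0 = 1.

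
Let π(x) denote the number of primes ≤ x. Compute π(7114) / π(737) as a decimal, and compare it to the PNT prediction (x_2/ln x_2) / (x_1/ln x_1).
π(7114)/π(737) = 911/130 ≈ 7.0077;  PNT prediction ≈ 7.1853.

π(737) = 130 and π(7114) = 911, so π(7114)/π(737) ≈ 7.0077. The PNT-predicted ratio is (7114/ln(7114)) / (737/ln(737)) ≈ 7.1853. The two agree to within a few percent, as expected.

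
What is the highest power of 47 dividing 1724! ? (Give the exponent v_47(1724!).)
v_47(1724!) = 36

Legendre's formula: v_p(n!) = Σ_{k ≥ 1} ⌊n / p^k⌋. For p = 47, n = 1724, the terms are:
  ⌊1724/47^1⌋ = ⌊1724/47⌋ = 36
(the next term ⌊1724/47^2⌋ = 0, terminating the sum). Summing: v_47(1724!) = 36 = 36.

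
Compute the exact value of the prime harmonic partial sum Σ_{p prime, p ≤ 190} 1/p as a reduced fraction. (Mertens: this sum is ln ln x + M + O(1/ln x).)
Σ 1/p = 10408867916382550633331528920459565913027063402071390584941986323453055203/5397346292805549782720214077673687806275517530364350655459511599582614290

π(190) = 42, so the primes ≤ 190 are [2, 3, 5, 7, 11, 13, 17, 19, 23, 29, 31, 37, 41, 43, 47, 53, 59, 61, 67, 71, 73, 79, 83, 89, 97, 101, 103, 107, 109, 113, 127, 131, 137, 139, 149, 151, 157, 163, 167, 173, 179, 181]. Summing 1/p over these primes: 10408867916382550633331528920459565913027063402071390584941986323453055203/5397346292805549782720214077673687806275517530364350655459511599582614290 ≈ 1.9285. Mertens estimate ln ln(190) + 0.2615 ≈ 1.9192.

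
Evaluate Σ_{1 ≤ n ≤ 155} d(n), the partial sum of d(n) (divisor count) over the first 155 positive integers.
Σ_{n ≤ 155} d(n) = 808

Compute d(n) for each 1 ≤ n ≤ 155: d(1) = 1, d(2) = 2, d(3) = 2, d(4) = 3, d(5) = 2, d(6) = 4, d(7) = 2, d(8) = 4, d(9) = 3, d(10) = 4, d(11) = 2, d(12) = 6, d(13) = 2, d(14) = 4, d(15) = 4, d(16) = 5, d(17) = 2, d(18) = 6, d(19) = 2, d(20) = 6, d(21) = 4, d(22) = 4, d(23) = 2, d(24) = 8, d(25) = 3, d(26) = 4, d(27) = 4, d(28) = 6, d(29) = 2, d(30) = 8, d(31) = 2, d(32) = 6, d(33) = 4, d(34) = 4, d(35) = 4, d(36) = 9, d(37) = 2, d(38) = 4, d(39) = 4, d(40) = 8, d(41) = 2, d(42) = 8, d(43) = 2, d(44) = 6, d(45) = 6, d(46) = 4, d(47) = 2, d(48) = 10, d(49) = 3, d(50) = 6, d(51) = 4, d(52) = 6, d(53) = 2, d(54) = 8, d(55) = 4, d(56) = 8, d(57) = 4, d(58) = 4, d(59) = 2, d(60) = 12, d(61) = 2, d(62) = 4, d(63) = 6, d(64) = 7, d(65) = 4, d(66) = 8, d(67) = 2, d(68) = 6, d(69) = 4, d(70) = 8, d(71) = 2, d(72) = 12, d(73) = 2, d(74) = 4, d(75) = 6, d(76) = 6, d(77) = 4, d(78) = 8, d(79) = 2, d(80) = 10, d(81) = 5, d(82) = 4, d(83) = 2, d(84) = 12, d(85) = 4, d(86) = 4, d(87) = 4, d(88) = 8, d(89) = 2, d(90) = 12, d(91) = 4, d(92) = 6, d(93) = 4, d(94) = 4, d(95) = 4, d(96) = 12, d(97) = 2, d(98) = 6, d(99) = 6, d(100) = 9, d(101) = 2, d(102) = 8, d(103) = 2, d(104) = 8, d(105) = 8, d(106) = 4, d(107) = 2, d(108) = 12, d(109) = 2, d(110) = 8, d(111) = 4, d(112) = 10, d(113) = 2, d(114) = 8, d(115) = 4, d(116) = 6, d(117) = 6, d(118) = 4, d(119) = 4, d(120) = 16, d(121) = 3, d(122) = 4, d(123) = 4, d(124) = 6, d(125) = 4, d(126) = 12, d(127) = 2, d(128) = 8, d(129) = 4, d(130) = 8, d(131) = 2, d(132) = 12, d(133) = 4, d(134) = 4, d(135) = 8, d(136) = 8, d(137) = 2, d(138) = 8, d(139) = 2, d(140) = 12, d(141) = 4, d(142) = 4, d(143) = 4, d(144) = 15, d(145) = 4, d(146) = 4, d(147) = 6, d(148) = 6, d(149) = 2, d(150) = 12, d(151) = 2, d(152) = 8, d(153) = 6, d(154) = 8, d(155) = 4. Summing all 155 values: 808. (Dirichlet's divisor formula: Σ_{n ≤ x} d(n) = x ln(x) + (2γ − 1) x + O(√x). For x = 155, the asymptotic estimate is ≈ 805.67.)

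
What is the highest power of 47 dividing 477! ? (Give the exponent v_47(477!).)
v_47(477!) = 10

Legendre's formula: v_p(n!) = Σ_{k ≥ 1} ⌊n / p^k⌋. For p = 47, n = 477, the terms are:
  ⌊477/47^1⌋ = ⌊477/47⌋ = 10
(the next term ⌊477/47^2⌋ = 0, terminating the sum). Summing: v_47(477!) = 10 = 10.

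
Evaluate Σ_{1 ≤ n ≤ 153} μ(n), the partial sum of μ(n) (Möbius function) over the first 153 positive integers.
Σ_{n ≤ 153} μ(n) = -1

Compute μ(n) for each 1 ≤ n ≤ 153: μ(1) = 1, μ(2) = -1, μ(3) = -1, μ(4) = 0, μ(5) = -1, μ(6) = 1, μ(7) = -1, μ(8) = 0, μ(9) = 0, μ(10) = 1, μ(11) = -1, μ(12) = 0, μ(13) = -1, μ(14) = 1, μ(15) = 1, μ(16) = 0, μ(17) = -1, μ(18) = 0, μ(19) = -1, μ(20) = 0, μ(21) = 1, μ(22) = 1, μ(23) = -1, μ(24) = 0, μ(25) = 0, μ(26) = 1, μ(27) = 0, μ(28) = 0, μ(29) = -1, μ(30) = -1, μ(31) = -1, μ(32) = 0, μ(33) = 1, μ(34) = 1, μ(35) = 1, μ(36) = 0, μ(37) = -1, μ(38) = 1, μ(39) = 1, μ(40) = 0, μ(41) = -1, μ(42) = -1, μ(43) = -1, μ(44) = 0, μ(45) = 0, μ(46) = 1, μ(47) = -1, μ(48) = 0, μ(49) = 0, μ(50) = 0, μ(51) = 1, μ(52) = 0, μ(53) = -1, μ(54) = 0, μ(55) = 1, μ(56) = 0, μ(57) = 1, μ(58) = 1, μ(59) = -1, μ(60) = 0, μ(61) = -1, μ(62) = 1, μ(63) = 0, μ(64) = 0, μ(65) = 1, μ(66) = -1, μ(67) = -1, μ(68) = 0, μ(69) = 1, μ(70) = -1, μ(71) = -1, μ(72) = 0, μ(73) = -1, μ(74) = 1, μ(75) = 0, μ(76) = 0, μ(77) = 1, μ(78) = -1, μ(79) = -1, μ(80) = 0, μ(81) = 0, μ(82) = 1, μ(83) = -1, μ(84) = 0, μ(85) = 1, μ(86) = 1, μ(87) = 1, μ(88) = 0, μ(89) = -1, μ(90) = 0, μ(91) = 1, μ(92) = 0, μ(93) = 1, μ(94) = 1, μ(95) = 1, μ(96) = 0, μ(97) = -1, μ(98) = 0, μ(99) = 0, μ(100) = 0, μ(101) = -1, μ(102) = -1, μ(103) = -1, μ(104) = 0, μ(105) = -1, μ(106) = 1, μ(107) = -1, μ(108) = 0, μ(109) = -1, μ(110) = -1, μ(111) = 1, μ(112) = 0, μ(113) = -1, μ(114) = -1, μ(115) = 1, μ(116) = 0, μ(117) = 0, μ(118) = 1, μ(119) = 1, μ(120) = 0, μ(121) = 0, μ(122) = 1, μ(123) = 1, μ(124) = 0, μ(125) = 0, μ(126) = 0, μ(127) = -1, μ(128) = 0, μ(129) = 1, μ(130) = -1, μ(131) = -1, μ(132) = 0, μ(133) = 1, μ(134) = 1, μ(135) = 0, μ(136) = 0, μ(137) = -1, μ(138) = -1, μ(139) = -1, μ(140) = 0, μ(141) = 1, μ(142) = 1, μ(143) = 1, μ(144) = 0, μ(145) = 1, μ(146) = 1, μ(147) = 0, μ(148) = 0, μ(149) = -1, μ(150) = 0, μ(151) = -1, μ(152) = 0, μ(153) = 0. Summing all 153 values: -1. (Mertens function M(x) = Σ_{n ≤ x} μ(n); on average M(x) should be small (PNT ⟺ M(x) = o(x)).)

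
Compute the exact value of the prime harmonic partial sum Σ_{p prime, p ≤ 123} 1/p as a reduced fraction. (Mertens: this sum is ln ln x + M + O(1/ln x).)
Σ 1/p = 58472171373748331322981543916880425472323867753/31610054640417607788145206291543662493274686990

π(123) = 30, so the primes ≤ 123 are [2, 3, 5, 7, 11, 13, 17, 19, 23, 29, 31, 37, 41, 43, 47, 53, 59, 61, 67, 71, 73, 79, 83, 89, 97, 101, 103, 107, 109, 113]. Summing 1/p over these primes: 58472171373748331322981543916880425472323867753/31610054640417607788145206291543662493274686990 ≈ 1.8498. Mertens estimate ln ln(123) + 0.2615 ≈ 1.8326.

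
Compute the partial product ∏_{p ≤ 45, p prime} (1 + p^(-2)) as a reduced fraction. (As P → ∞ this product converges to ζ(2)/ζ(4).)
∏ = 783023736407200000000/517444490765057062977

The primes p ≤ 45 are [2, 3, 5, 7, 11, 13, 17, 19, 23, 29, 31, 37, 41, 43]. For each, (1 + 1/p^2) = (p^2 + 1)/p^2. Multiplying these fractions over p ∈ [2, 3, 5, 7, 11, 13, 17, 19, 23, 29, 31, 37, 41, 43] gives 783023736407200000000/517444490765057062977. (In the limit P → ∞ this tends to ζ(2)/ζ(4).)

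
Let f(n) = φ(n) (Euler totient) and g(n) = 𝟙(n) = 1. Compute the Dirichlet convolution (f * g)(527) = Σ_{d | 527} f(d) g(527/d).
(φ * 𝟙)(527) = 527

Divisors of 527: [1, 17, 31, 527]. For each d | 527:
  d = 1: φ(1) · 𝟙(527/1) = 1 · 1 = 1
  d = 17: φ(17) · 𝟙(527/17) = 16 · 1 = 16
  d = 31: φ(31) · 𝟙(527/31) = 30 · 1 = 30
  d = 527: φ(527) · 𝟙(527/527) = 480 · 1 = 480
Summing: (φ * 𝟙)(527) = 1 + 16 + 30 + 480 = 527.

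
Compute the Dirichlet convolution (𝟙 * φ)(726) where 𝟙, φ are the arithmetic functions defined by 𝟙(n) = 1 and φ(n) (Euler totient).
(𝟙 * φ)(726) = 726

Divisors of 726: [1, 2, 3, 6, 11, 22, 33, 66, 121, 242, 363, 726]. For each d | 726:
  d = 1: 𝟙(1) · φ(726/1) = 1 · 220 = 220
  d = 2: 𝟙(2) · φ(726/2) = 1 · 220 = 220
  d = 3: 𝟙(3) · φ(726/3) = 1 · 110 = 110
  d = 6: 𝟙(6) · φ(726/6) = 1 · 110 = 110
  d = 11: 𝟙(11) · φ(726/11) = 1 · 20 = 20
  d = 22: 𝟙(22) · φ(726/22) = 1 · 20 = 20
  d = 33: 𝟙(33) · φ(726/33) = 1 · 10 = 10
  d = 66: 𝟙(66) · φ(726/66) = 1 · 10 = 10
  d = 121: 𝟙(121) · φ(726/121) = 1 · 2 = 2
  d = 242: 𝟙(242) · φ(726/242) = 1 · 2 = 2
  d = 363: 𝟙(363) · φ(726/363) = 1 · 1 = 1
  d = 726: 𝟙(726) · φ(726/726) = 1 · 1 = 1
Summing: (𝟙 * φ)(726) = 220 + 220 + 110 + 110 + 20 + 20 + 10 + 10 + 2 + 2 + 1 + 1 = 726.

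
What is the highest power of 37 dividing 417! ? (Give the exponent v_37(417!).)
v_37(417!) = 11

Legendre's formula: v_p(n!) = Σ_{k ≥ 1} ⌊n / p^k⌋. For p = 37, n = 417, the terms are:
  ⌊417/37^1⌋ = ⌊417/37⌋ = 11
(the next term ⌊417/37^2⌋ = 0, terminating the sum). Summing: v_37(417!) = 11 = 11.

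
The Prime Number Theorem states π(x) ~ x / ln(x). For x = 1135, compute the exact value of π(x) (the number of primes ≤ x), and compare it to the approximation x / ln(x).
π(1135) = 189;  x/ln(x) ≈ 161.35;  relative error ≈ 14.63%.

Directly count primes up to 1135: π(1135) = 189. The PNT approximation gives 1135/ln(1135) ≈ 1135/7.03439 ≈ 161.35. Relative error (π(x) − x/ln(x)) / π(x) ≈ 14.63%; the approximation is known to undercount slightly (Li(x) is a better estimate).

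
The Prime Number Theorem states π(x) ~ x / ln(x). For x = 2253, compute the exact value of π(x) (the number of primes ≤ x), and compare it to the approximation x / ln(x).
π(2253) = 335;  x/ln(x) ≈ 291.84;  relative error ≈ 12.88%.

Directly count primes up to 2253: π(2253) = 335. The PNT approximation gives 2253/ln(2253) ≈ 2253/7.72002 ≈ 291.84. Relative error (π(x) − x/ln(x)) / π(x) ≈ 12.88%; the approximation is known to undercount slightly (Li(x) is a better estimate).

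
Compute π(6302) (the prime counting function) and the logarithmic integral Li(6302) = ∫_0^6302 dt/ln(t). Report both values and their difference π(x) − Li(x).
π(6302) = 820;  Li(6302) ≈ 835.03;  π(x) − Li(x) ≈ -15.03.

Direct count of primes ≤ 6302 gives π(6302) = 820. Numerical evaluation of the logarithmic integral gives Li(6302) ≈ 835.03. The difference π(x) − Li(x) ≈ -15.03 is typically negative for small/moderate x (Li(x) overestimates), though Littlewood's theorem shows this sign changes infinitely often.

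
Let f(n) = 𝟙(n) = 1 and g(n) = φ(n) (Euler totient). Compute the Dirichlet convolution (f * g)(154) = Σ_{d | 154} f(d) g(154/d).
(𝟙 * φ)(154) = 154

Divisors of 154: [1, 2, 7, 11, 14, 22, 77, 154]. For each d | 154:
  d = 1: 𝟙(1) · φ(154/1) = 1 · 60 = 60
  d = 2: 𝟙(2) · φ(154/2) = 1 · 60 = 60
  d = 7: 𝟙(7) · φ(154/7) = 1 · 10 = 10
  d = 11: 𝟙(11) · φ(154/11) = 1 · 6 = 6
  d = 14: 𝟙(14) · φ(154/14) = 1 · 10 = 10
  d = 22: 𝟙(22) · φ(154/22) = 1 · 6 = 6
  d = 77: 𝟙(77) · φ(154/77) = 1 · 1 = 1
  d = 154: 𝟙(154) · φ(154/154) = 1 · 1 = 1
Summing: (𝟙 * φ)(154) = 60 + 60 + 10 + 6 + 10 + 6 + 1 + 1 = 154.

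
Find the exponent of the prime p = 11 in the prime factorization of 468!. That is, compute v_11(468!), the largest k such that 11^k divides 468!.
v_11(468!) = 45

Legendre's formula: v_p(n!) = Σ_{k ≥ 1} ⌊n / p^k⌋. For p = 11, n = 468, the terms are:
  ⌊468/11^1⌋ = ⌊468/11⌋ = 42
  ⌊468/11^2⌋ = ⌊468/121⌋ = 3
(the next term ⌊468/11^3⌋ = 0, terminating the sum). Summing: v_11(468!) = 42 + 3 = 45.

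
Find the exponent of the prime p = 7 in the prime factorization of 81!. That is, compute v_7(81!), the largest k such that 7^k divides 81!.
v_7(81!) = 12

Legendre's formula: v_p(n!) = Σ_{k ≥ 1} ⌊n / p^k⌋. For p = 7, n = 81, the terms are:
  ⌊81/7^1⌋ = ⌊81/7⌋ = 11
  ⌊81/7^2⌋ = ⌊81/49⌋ = 1
(the next term ⌊81/7^3⌋ = 0, terminating the sum). Summing: v_7(81!) = 11 + 1 = 12.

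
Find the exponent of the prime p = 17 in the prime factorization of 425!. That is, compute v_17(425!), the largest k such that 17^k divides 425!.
v_17(425!) = 26

Legendre's formula: v_p(n!) = Σ_{k ≥ 1} ⌊n / p^k⌋. For p = 17, n = 425, the terms are:
  ⌊425/17^1⌋ = ⌊425/17⌋ = 25
  ⌊425/17^2⌋ = ⌊425/289⌋ = 1
(the next term ⌊425/17^3⌋ = 0, terminating the sum). Summing: v_17(425!) = 25 + 1 = 26.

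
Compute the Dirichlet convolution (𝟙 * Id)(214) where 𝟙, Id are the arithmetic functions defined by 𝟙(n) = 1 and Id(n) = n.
(𝟙 * Id)(214) = 324

Divisors of 214: [1, 2, 107, 214]. For each d | 214:
  d = 1: 𝟙(1) · Id(214/1) = 1 · 214 = 214
  d = 2: 𝟙(2) · Id(214/2) = 1 · 107 = 107
  d = 107: 𝟙(107) · Id(214/107) = 1 · 2 = 2
  d = 214: 𝟙(214) · Id(214/214) = 1 · 1 = 1
Summing: (𝟙 * Id)(214) = 214 + 107 + 2 + 1 = 324.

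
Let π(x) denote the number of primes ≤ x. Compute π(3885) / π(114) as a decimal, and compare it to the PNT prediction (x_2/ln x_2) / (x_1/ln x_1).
π(3885)/π(114) = 538/30 ≈ 17.9333;  PNT prediction ≈ 19.5290.

π(114) = 30 and π(3885) = 538, so π(3885)/π(114) ≈ 17.9333. The PNT-predicted ratio is (3885/ln(3885)) / (114/ln(114)) ≈ 19.5290. The two agree to within a few percent, as expected.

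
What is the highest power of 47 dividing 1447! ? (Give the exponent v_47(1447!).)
v_47(1447!) = 30

Legendre's formula: v_p(n!) = Σ_{k ≥ 1} ⌊n / p^k⌋. For p = 47, n = 1447, the terms are:
  ⌊1447/47^1⌋ = ⌊1447/47⌋ = 30
(the next term ⌊1447/47^2⌋ = 0, terminating the sum). Summing: v_47(1447!) = 30 = 30.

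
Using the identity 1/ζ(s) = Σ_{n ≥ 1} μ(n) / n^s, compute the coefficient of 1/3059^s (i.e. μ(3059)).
μ(3059) = -1

Factor n = 3059 = 7 · 19 · 23. μ(n) = 0 if any exponent ≥ 2 (not squarefree); otherwise μ(n) = (−1)^{ω(n)} where ω(n) is the number of distinct prime factors. Applying: μ(3059) = -1.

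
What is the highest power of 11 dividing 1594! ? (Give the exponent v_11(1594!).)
v_11(1594!) = 158

Legendre's formula: v_p(n!) = Σ_{k ≥ 1} ⌊n / p^k⌋. For p = 11, n = 1594, the terms are:
  ⌊1594/11^1⌋ = ⌊1594/11⌋ = 144
  ⌊1594/11^2⌋ = ⌊1594/121⌋ = 13
  ⌊1594/11^3⌋ = ⌊1594/1331⌋ = 1
(the next term ⌊1594/11^4⌋ = 0, terminating the sum). Summing: v_11(1594!) = 144 + 13 + 1 = 158.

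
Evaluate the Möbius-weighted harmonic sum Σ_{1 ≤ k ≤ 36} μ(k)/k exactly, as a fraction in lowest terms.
Σ μ(k)/k = 2562470143/100280245065

Values of μ(k) for 1 ≤ k ≤ 36: μ(1) = 1, μ(2) = -1, μ(3) = -1, μ(5) = -1, μ(6) = 1, μ(7) = -1, μ(10) = 1, μ(11) = -1, μ(13) = -1, μ(14) = 1, μ(15) = 1, μ(17) = -1, μ(19) = -1, μ(21) = 1, μ(22) = 1, μ(23) = -1, μ(26) = 1, μ(29) = -1, μ(30) = -1, μ(31) = -1, μ(33) = 1, μ(34) = 1, μ(35) = 1, with μ = 0 on non-squarefree integers. Summing μ(k)/k for k where μ(k) ≠ 0 gives 2562470143/100280245065 ≈ 0.0256. (PNT ⟺ this sum → 0 as n → ∞.)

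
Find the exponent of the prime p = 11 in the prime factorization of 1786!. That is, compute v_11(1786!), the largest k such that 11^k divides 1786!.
v_11(1786!) = 177

Legendre's formula: v_p(n!) = Σ_{k ≥ 1} ⌊n / p^k⌋. For p = 11, n = 1786, the terms are:
  ⌊1786/11^1⌋ = ⌊1786/11⌋ = 162
  ⌊1786/11^2⌋ = ⌊1786/121⌋ = 14
  ⌊1786/11^3⌋ = ⌊1786/1331⌋ = 1
(the next term ⌊1786/11^4⌋ = 0, terminating the sum). Summing: v_11(1786!) = 162 + 14 + 1 = 177.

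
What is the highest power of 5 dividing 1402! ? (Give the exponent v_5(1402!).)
v_5(1402!) = 349

Legendre's formula: v_p(n!) = Σ_{k ≥ 1} ⌊n / p^k⌋. For p = 5, n = 1402, the terms are:
  ⌊1402/5^1⌋ = ⌊1402/5⌋ = 280
  ⌊1402/5^2⌋ = ⌊1402/25⌋ = 56
  ⌊1402/5^3⌋ = ⌊1402/125⌋ = 11
  ⌊1402/5^4⌋ = ⌊1402/625⌋ = 2
(the next term ⌊1402/5^5⌋ = 0, terminating the sum). Summing: v_5(1402!) = 280 + 56 + 11 + 2 = 349.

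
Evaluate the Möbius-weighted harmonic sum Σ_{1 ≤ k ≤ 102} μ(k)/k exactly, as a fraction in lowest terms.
Σ μ(k)/k = 2660830183286759736179348593747906673/232862364358497360900063316880507363070

Values of μ(k) for 1 ≤ k ≤ 102: μ(1) = 1, μ(2) = -1, μ(3) = -1, μ(5) = -1, μ(6) = 1, μ(7) = -1, μ(10) = 1, μ(11) = -1, μ(13) = -1, μ(14) = 1, μ(15) = 1, μ(17) = -1, μ(19) = -1, μ(21) = 1, μ(22) = 1, μ(23) = -1, μ(26) = 1, μ(29) = -1, μ(30) = -1, μ(31) = -1, μ(33) = 1, μ(34) = 1, μ(35) = 1, μ(37) = -1, μ(38) = 1, μ(39) = 1, μ(41) = -1, μ(42) = -1, μ(43) = -1, μ(46) = 1, μ(47) = -1, μ(51) = 1, μ(53) = -1, μ(55) = 1, μ(57) = 1, μ(58) = 1, μ(59) = -1, μ(61) = -1, μ(62) = 1, μ(65) = 1, μ(66) = -1, μ(67) = -1, μ(69) = 1, μ(70) = -1, μ(71) = -1, μ(73) = -1, μ(74) = 1, μ(77) = 1, μ(78) = -1, μ(79) = -1, μ(82) = 1, μ(83) = -1, μ(85) = 1, μ(86) = 1, μ(87) = 1, μ(89) = -1, μ(91) = 1, μ(93) = 1, μ(94) = 1, μ(95) = 1, μ(97) = -1, μ(101) = -1, μ(102) = -1, with μ = 0 on non-squarefree integers. Summing μ(k)/k for k where μ(k) ≠ 0 gives 2660830183286759736179348593747906673/232862364358497360900063316880507363070 ≈ 0.0114. (PNT ⟺ this sum → 0 as n → ∞.)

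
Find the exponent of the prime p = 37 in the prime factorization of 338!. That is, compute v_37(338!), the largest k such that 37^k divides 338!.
v_37(338!) = 9

Legendre's formula: v_p(n!) = Σ_{k ≥ 1} ⌊n / p^k⌋. For p = 37, n = 338, the terms are:
  ⌊338/37^1⌋ = ⌊338/37⌋ = 9
(the next term ⌊338/37^2⌋ = 0, terminating the sum). Summing: v_37(338!) = 9 = 9.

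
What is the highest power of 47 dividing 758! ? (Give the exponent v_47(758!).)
v_47(758!) = 16

Legendre's formula: v_p(n!) = Σ_{k ≥ 1} ⌊n / p^k⌋. For p = 47, n = 758, the terms are:
  ⌊758/47^1⌋ = ⌊758/47⌋ = 16
(the next term ⌊758/47^2⌋ = 0, terminating the sum). Summing: v_47(758!) = 16 = 16.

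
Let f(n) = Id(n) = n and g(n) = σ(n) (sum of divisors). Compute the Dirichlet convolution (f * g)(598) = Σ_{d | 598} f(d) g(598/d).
(Id * σ)(598) = 6345

Divisors of 598: [1, 2, 13, 23, 26, 46, 299, 598]. For each d | 598:
  d = 1: Id(1) · σ(598/1) = 1 · 1008 = 1008
  d = 2: Id(2) · σ(598/2) = 2 · 336 = 672
  d = 13: Id(13) · σ(598/13) = 13 · 72 = 936
  d = 23: Id(23) · σ(598/23) = 23 · 42 = 966
  d = 26: Id(26) · σ(598/26) = 26 · 24 = 624
  d = 46: Id(46) · σ(598/46) = 46 · 14 = 644
  d = 299: Id(299) · σ(598/299) = 299 · 3 = 897
  d = 598: Id(598) · σ(598/598) = 598 · 1 = 598
Summing: (Id * σ)(598) = 1008 + 672 + 936 + 966 + 624 + 644 + 897 + 598 = 6345.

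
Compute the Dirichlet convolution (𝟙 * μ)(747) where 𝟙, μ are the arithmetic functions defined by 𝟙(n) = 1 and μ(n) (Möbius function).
(𝟙 * μ)(747) = 0

Divisors of 747: [1, 3, 9, 83, 249, 747]. For each d | 747:
  d = 1: 𝟙(1) · μ(747/1) = 1 · 0 = 0
  d = 3: 𝟙(3) · μ(747/3) = 1 · 1 = 1
  d = 9: 𝟙(9) · μ(747/9) = 1 · -1 = -1
  d = 83: 𝟙(83) · μ(747/83) = 1 · 0 = 0
  d = 249: 𝟙(249) · μ(747/249) = 1 · -1 = -1
  d = 747: 𝟙(747) · μ(747/747) = 1 · 1 = 1
Summing: (𝟙 * μ)(747) = 0 + 1 + -1 + 0 + -1 + 1 = 0.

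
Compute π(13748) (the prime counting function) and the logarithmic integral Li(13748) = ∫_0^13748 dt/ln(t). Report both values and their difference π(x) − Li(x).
π(13748) = 1625;  Li(13748) ≈ 1645.84;  π(x) − Li(x) ≈ -20.84.

Direct count of primes ≤ 13748 gives π(13748) = 1625. Numerical evaluation of the logarithmic integral gives Li(13748) ≈ 1645.84. The difference π(x) − Li(x) ≈ -20.84 is typically negative for small/moderate x (Li(x) overestimates), though Littlewood's theorem shows this sign changes infinitely often.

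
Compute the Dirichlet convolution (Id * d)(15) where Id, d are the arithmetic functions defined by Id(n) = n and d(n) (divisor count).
(Id * d)(15) = 35

Divisors of 15: [1, 3, 5, 15]. For each d | 15:
  d = 1: Id(1) · d(15/1) = 1 · 4 = 4
  d = 3: Id(3) · d(15/3) = 3 · 2 = 6
  d = 5: Id(5) · d(15/5) = 5 · 2 = 10
  d = 15: Id(15) · d(15/15) = 15 · 1 = 15
Summing: (Id * d)(15) = 4 + 6 + 10 + 15 = 35.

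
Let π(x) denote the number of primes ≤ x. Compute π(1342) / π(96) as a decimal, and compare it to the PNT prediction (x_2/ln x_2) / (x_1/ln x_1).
π(1342)/π(96) = 217/24 ≈ 9.0417;  PNT prediction ≈ 8.8596.

π(96) = 24 and π(1342) = 217, so π(1342)/π(96) ≈ 9.0417. The PNT-predicted ratio is (1342/ln(1342)) / (96/ln(96)) ≈ 8.8596. The two agree to within a few percent, as expected.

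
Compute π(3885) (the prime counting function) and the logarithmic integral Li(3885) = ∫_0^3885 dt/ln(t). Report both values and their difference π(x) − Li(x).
π(3885) = 538;  Li(3885) ≈ 551.47;  π(x) − Li(x) ≈ -13.47.

Direct count of primes ≤ 3885 gives π(3885) = 538. Numerical evaluation of the logarithmic integral gives Li(3885) ≈ 551.47. The difference π(x) − Li(x) ≈ -13.47 is typically negative for small/moderate x (Li(x) overestimates), though Littlewood's theorem shows this sign changes infinitely often.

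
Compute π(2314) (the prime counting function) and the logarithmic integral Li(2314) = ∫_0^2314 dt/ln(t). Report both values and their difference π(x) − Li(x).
π(2314) = 344;  Li(2314) ≈ 355.72;  π(x) − Li(x) ≈ -11.72.

Direct count of primes ≤ 2314 gives π(2314) = 344. Numerical evaluation of the logarithmic integral gives Li(2314) ≈ 355.72. The difference π(x) − Li(x) ≈ -11.72 is typically negative for small/moderate x (Li(x) overestimates), though Littlewood's theorem shows this sign changes infinitely often.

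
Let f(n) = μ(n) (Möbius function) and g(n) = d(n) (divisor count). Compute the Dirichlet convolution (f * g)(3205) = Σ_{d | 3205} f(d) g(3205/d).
(μ * d)(3205) = 1

Divisors of 3205: [1, 5, 641, 3205]. For each d | 3205:
  d = 1: μ(1) · d(3205/1) = 1 · 4 = 4
  d = 5: μ(5) · d(3205/5) = -1 · 2 = -2
  d = 641: μ(641) · d(3205/641) = -1 · 2 = -2
  d = 3205: μ(3205) · d(3205/3205) = 1 · 1 = 1
Summing: (μ * d)(3205) = 4 + -2 + -2 + 1 = 1.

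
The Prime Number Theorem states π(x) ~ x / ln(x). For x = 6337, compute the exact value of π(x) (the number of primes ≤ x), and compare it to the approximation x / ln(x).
π(6337) = 825;  x/ln(x) ≈ 723.88;  relative error ≈ 12.26%.

Directly count primes up to 6337: π(6337) = 825. The PNT approximation gives 6337/ln(6337) ≈ 6337/8.75416 ≈ 723.88. Relative error (π(x) − x/ln(x)) / π(x) ≈ 12.26%; the approximation is known to undercount slightly (Li(x) is a better estimate).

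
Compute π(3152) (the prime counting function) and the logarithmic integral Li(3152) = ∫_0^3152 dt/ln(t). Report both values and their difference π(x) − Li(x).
π(3152) = 446;  Li(3152) ≈ 461.69;  π(x) − Li(x) ≈ -15.69.

Direct count of primes ≤ 3152 gives π(3152) = 446. Numerical evaluation of the logarithmic integral gives Li(3152) ≈ 461.69. The difference π(x) − Li(x) ≈ -15.69 is typically negative for small/moderate x (Li(x) overestimates), though Littlewood's theorem shows this sign changes infinitely often.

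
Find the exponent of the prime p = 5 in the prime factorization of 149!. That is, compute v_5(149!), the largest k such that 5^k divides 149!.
v_5(149!) = 35

Legendre's formula: v_p(n!) = Σ_{k ≥ 1} ⌊n / p^k⌋. For p = 5, n = 149, the terms are:
  ⌊149/5^1⌋ = ⌊149/5⌋ = 29
  ⌊149/5^2⌋ = ⌊149/25⌋ = 5
  ⌊149/5^3⌋ = ⌊149/125⌋ = 1
(the next term ⌊149/5^4⌋ = 0, terminating the sum). Summing: v_5(149!) = 29 + 5 + 1 = 35.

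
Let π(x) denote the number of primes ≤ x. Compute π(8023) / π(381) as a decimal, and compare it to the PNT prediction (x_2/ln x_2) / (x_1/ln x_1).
π(8023)/π(381) = 1010/75 ≈ 13.4667;  PNT prediction ≈ 13.9200.

π(381) = 75 and π(8023) = 1010, so π(8023)/π(381) ≈ 13.4667. The PNT-predicted ratio is (8023/ln(8023)) / (381/ln(381)) ≈ 13.9200. The two agree to within a few percent, as expected.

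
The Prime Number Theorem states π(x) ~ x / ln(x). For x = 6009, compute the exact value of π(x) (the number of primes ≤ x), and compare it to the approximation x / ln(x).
π(6009) = 784;  x/ln(x) ≈ 690.61;  relative error ≈ 11.91%.

Directly count primes up to 6009: π(6009) = 784. The PNT approximation gives 6009/ln(6009) ≈ 6009/8.70101 ≈ 690.61. Relative error (π(x) − x/ln(x)) / π(x) ≈ 11.91%; the approximation is known to undercount slightly (Li(x) is a better estimate).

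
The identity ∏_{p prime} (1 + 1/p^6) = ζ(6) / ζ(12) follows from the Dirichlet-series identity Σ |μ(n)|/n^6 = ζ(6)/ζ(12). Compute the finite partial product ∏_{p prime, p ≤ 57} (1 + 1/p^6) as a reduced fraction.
∏ = 360549358903447598496102606972302575686854635195266223026920975630213276302501208168000000/354490140797970318435085924328566932610522860437094896232244152761372626351680260596056897

The primes p ≤ 57 are [2, 3, 5, 7, 11, 13, 17, 19, 23, 29, 31, 37, 41, 43, 47, 53]. For each, (1 + 1/p^6) = (p^6 + 1)/p^6. Multiplying these fractions over p ∈ [2, 3, 5, 7, 11, 13, 17, 19, 23, 29, 31, 37, 41, 43, 47, 53] gives 360549358903447598496102606972302575686854635195266223026920975630213276302501208168000000/354490140797970318435085924328566932610522860437094896232244152761372626351680260596056897. (In the limit P → ∞ this tends to ζ(6)/ζ(12).)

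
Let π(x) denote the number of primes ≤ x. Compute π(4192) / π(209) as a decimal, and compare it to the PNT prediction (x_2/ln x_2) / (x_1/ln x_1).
π(4192)/π(209) = 574/46 ≈ 12.4783;  PNT prediction ≈ 12.8467.

π(209) = 46 and π(4192) = 574, so π(4192)/π(209) ≈ 12.4783. The PNT-predicted ratio is (4192/ln(4192)) / (209/ln(209)) ≈ 12.8467. The two agree to within a few percent, as expected.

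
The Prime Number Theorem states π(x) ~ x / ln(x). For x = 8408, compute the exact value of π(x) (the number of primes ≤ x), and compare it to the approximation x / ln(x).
π(8408) = 1051;  x/ln(x) ≈ 930.40;  relative error ≈ 11.47%.

Directly count primes up to 8408: π(8408) = 1051. The PNT approximation gives 8408/ln(8408) ≈ 8408/9.03694 ≈ 930.40. Relative error (π(x) − x/ln(x)) / π(x) ≈ 11.47%; the approximation is known to undercount slightly (Li(x) is a better estimate).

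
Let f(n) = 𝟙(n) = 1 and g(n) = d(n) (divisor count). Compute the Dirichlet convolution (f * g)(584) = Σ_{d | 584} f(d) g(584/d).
(𝟙 * d)(584) = 30

Divisors of 584: [1, 2, 4, 8, 73, 146, 292, 584]. For each d | 584:
  d = 1: 𝟙(1) · d(584/1) = 1 · 8 = 8
  d = 2: 𝟙(2) · d(584/2) = 1 · 6 = 6
  d = 4: 𝟙(4) · d(584/4) = 1 · 4 = 4
  d = 8: 𝟙(8) · d(584/8) = 1 · 2 = 2
  d = 73: 𝟙(73) · d(584/73) = 1 · 4 = 4
  d = 146: 𝟙(146) · d(584/146) = 1 · 3 = 3
  d = 292: 𝟙(292) · d(584/292) = 1 · 2 = 2
  d = 584: 𝟙(584) · d(584/584) = 1 · 1 = 1
Summing: (𝟙 * d)(584) = 8 + 6 + 4 + 2 + 4 + 3 + 2 + 1 = 30.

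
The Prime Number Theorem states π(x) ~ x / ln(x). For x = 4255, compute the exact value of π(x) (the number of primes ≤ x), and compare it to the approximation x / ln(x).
π(4255) = 583;  x/ln(x) ≈ 509.22;  relative error ≈ 12.65%.

Directly count primes up to 4255: π(4255) = 583. The PNT approximation gives 4255/ln(4255) ≈ 4255/8.35585 ≈ 509.22. Relative error (π(x) − x/ln(x)) / π(x) ≈ 12.65%; the approximation is known to undercount slightly (Li(x) is a better estimate).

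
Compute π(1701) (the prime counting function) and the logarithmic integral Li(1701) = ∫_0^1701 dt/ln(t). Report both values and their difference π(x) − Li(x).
π(1701) = 266;  Li(1701) ≈ 275.06;  π(x) − Li(x) ≈ -9.06.

Direct count of primes ≤ 1701 gives π(1701) = 266. Numerical evaluation of the logarithmic integral gives Li(1701) ≈ 275.06. The difference π(x) − Li(x) ≈ -9.06 is typically negative for small/moderate x (Li(x) overestimates), though Littlewood's theorem shows this sign changes infinitely often.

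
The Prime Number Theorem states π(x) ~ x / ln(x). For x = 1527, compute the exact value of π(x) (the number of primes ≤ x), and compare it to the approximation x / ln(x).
π(1527) = 241;  x/ln(x) ≈ 208.29;  relative error ≈ 13.57%.

Directly count primes up to 1527: π(1527) = 241. The PNT approximation gives 1527/ln(1527) ≈ 1527/7.33106 ≈ 208.29. Relative error (π(x) − x/ln(x)) / π(x) ≈ 13.57%; the approximation is known to undercount slightly (Li(x) is a better estimate).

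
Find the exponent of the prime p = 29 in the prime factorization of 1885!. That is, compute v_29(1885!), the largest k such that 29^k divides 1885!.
v_29(1885!) = 67

Legendre's formula: v_p(n!) = Σ_{k ≥ 1} ⌊n / p^k⌋. For p = 29, n = 1885, the terms are:
  ⌊1885/29^1⌋ = ⌊1885/29⌋ = 65
  ⌊1885/29^2⌋ = ⌊1885/841⌋ = 2
(the next term ⌊1885/29^3⌋ = 0, terminating the sum). Summing: v_29(1885!) = 65 + 2 = 67.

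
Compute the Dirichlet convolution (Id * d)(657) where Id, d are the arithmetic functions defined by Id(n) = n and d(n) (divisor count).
(Id * d)(657) = 1350

Divisors of 657: [1, 3, 9, 73, 219, 657]. For each d | 657:
  d = 1: Id(1) · d(657/1) = 1 · 6 = 6
  d = 3: Id(3) · d(657/3) = 3 · 4 = 12
  d = 9: Id(9) · d(657/9) = 9 · 2 = 18
  d = 73: Id(73) · d(657/73) = 73 · 3 = 219
  d = 219: Id(219) · d(657/219) = 219 · 2 = 438
  d = 657: Id(657) · d(657/657) = 657 · 1 = 657
Summing: (Id * d)(657) = 6 + 12 + 18 + 219 + 438 + 657 = 1350.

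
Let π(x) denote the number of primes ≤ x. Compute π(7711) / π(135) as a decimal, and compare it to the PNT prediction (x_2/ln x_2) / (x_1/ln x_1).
π(7711)/π(135) = 978/32 ≈ 30.5625;  PNT prediction ≈ 31.3038.

π(135) = 32 and π(7711) = 978, so π(7711)/π(135) ≈ 30.5625. The PNT-predicted ratio is (7711/ln(7711)) / (135/ln(135)) ≈ 31.3038. The two agree to within a few percent, as expected.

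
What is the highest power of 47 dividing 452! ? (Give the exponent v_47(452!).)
v_47(452!) = 9

Legendre's formula: v_p(n!) = Σ_{k ≥ 1} ⌊n / p^k⌋. For p = 47, n = 452, the terms are:
  ⌊452/47^1⌋ = ⌊452/47⌋ = 9
(the next term ⌊452/47^2⌋ = 0, terminating the sum). Summing: v_47(452!) = 9 = 9.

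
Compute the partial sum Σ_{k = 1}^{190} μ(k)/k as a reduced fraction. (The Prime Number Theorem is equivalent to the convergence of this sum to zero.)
Σ μ(k)/k = -1459183896111278246169874869885831959629500714006451125737342992029796/142035428758040783755795107307202310691460987641167122512092410515331955

Values of μ(k) for 1 ≤ k ≤ 190: μ(1) = 1, μ(2) = -1, μ(3) = -1, μ(5) = -1, μ(6) = 1, μ(7) = -1, μ(10) = 1, μ(11) = -1, μ(13) = -1, μ(14) = 1, μ(15) = 1, μ(17) = -1, μ(19) = -1, μ(21) = 1, μ(22) = 1, μ(23) = -1, μ(26) = 1, μ(29) = -1, μ(30) = -1, μ(31) = -1, μ(33) = 1, μ(34) = 1, μ(35) = 1, μ(37) = -1, μ(38) = 1, μ(39) = 1, μ(41) = -1, μ(42) = -1, μ(43) = -1, μ(46) = 1, μ(47) = -1, μ(51) = 1, μ(53) = -1, μ(55) = 1, μ(57) = 1, μ(58) = 1, μ(59) = -1, μ(61) = -1, μ(62) = 1, μ(65) = 1, μ(66) = -1, μ(67) = -1, μ(69) = 1, μ(70) = -1, μ(71) = -1, μ(73) = -1, μ(74) = 1, μ(77) = 1, μ(78) = -1, μ(79) = -1, μ(82) = 1, μ(83) = -1, μ(85) = 1, μ(86) = 1, μ(87) = 1, μ(89) = -1, μ(91) = 1, μ(93) = 1, μ(94) = 1, μ(95) = 1, μ(97) = -1, μ(101) = -1, μ(102) = -1, μ(103) = -1, μ(105) = -1, μ(106) = 1, μ(107) = -1, μ(109) = -1, μ(110) = -1, μ(111) = 1, μ(113) = -1, μ(114) = -1, μ(115) = 1, μ(118) = 1, μ(119) = 1, μ(122) = 1, μ(123) = 1, μ(127) = -1, μ(129) = 1, μ(130) = -1, μ(131) = -1, μ(133) = 1, μ(134) = 1, μ(137) = -1, μ(138) = -1, μ(139) = -1, μ(141) = 1, μ(142) = 1, μ(143) = 1, μ(145) = 1, μ(146) = 1, μ(149) = -1, μ(151) = -1, μ(154) = -1, μ(155) = 1, μ(157) = -1, μ(158) = 1, μ(159) = 1, μ(161) = 1, μ(163) = -1, μ(165) = -1, μ(166) = 1, μ(167) = -1, μ(170) = -1, μ(173) = -1, μ(174) = -1, μ(177) = 1, μ(178) = 1, μ(179) = -1, μ(181) = -1, μ(182) = -1, μ(183) = 1, μ(185) = 1, μ(186) = -1, μ(187) = 1, μ(190) = -1, with μ = 0 on non-squarefree integers. Summing μ(k)/k for k where μ(k) ≠ 0 gives -1459183896111278246169874869885831959629500714006451125737342992029796/142035428758040783755795107307202310691460987641167122512092410515331955 ≈ -0.0103. (PNT ⟺ this sum → 0 as n → ∞.)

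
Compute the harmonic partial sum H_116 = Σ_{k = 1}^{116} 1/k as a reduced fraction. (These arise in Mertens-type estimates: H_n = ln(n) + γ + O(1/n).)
H_116 = 92723052988307480317436790993517488799788772043569/17379782769567790172972927968296006432665936992320

Direct summation: H_116 = 1 + 1/2 + ... + 1/116. The least common denominator is lcm(1, ..., 116) = 955888052326228459513511038256280353796626534577600; over this denominator the numerator is 955888052326228459513511038256280353796626534577600 + 477944026163114229756755519128140176898313267288800 + 318629350775409486504503679418760117932208844859200 + 238972013081557114878377759564070088449156633644400 + 191177610465245691902702207651256070759325306915520 + 159314675387704743252251839709380058966104422429600 + 136555436046604065644787291179468621970946647796800 + 119486006540778557439188879782035044224578316822200 + 106209783591803162168167893139586705977402948286400 + 95588805232622845951351103825628035379662653457760 + 86898913847838950864864639841480032163329684961600 + 79657337693852371626125919854690029483052211214800 + 73529850178940650731808541404329257984355887275200 + 68277718023302032822393645589734310985473323898400 + 63725870155081897300900735883752023586441768971840 + 59743003270389278719594439891017522112289158411100 + 56228708960366379971383002250369432576272149092800 + 53104891795901581084083946569793352988701474143200 + 50309897490854129448079528329277913357717186030400 + 47794402616311422975675551912814017689831326728880 + 45518478682201355214929097059822873990315549265600 + 43449456923919475432432319920740016081664842480800 + 41560350101140367804935262532881754512896805851200 + 39828668846926185813062959927345014741526105607400 + 38235522093049138380540441530251214151865061383104 + 36764925089470325365904270702164628992177943637600 + 35403261197267720722722631046528901992467649428800 + 34138859011651016411196822794867155492736661949200 + 32961656976766498603914173732975184613676777054400 + 31862935077540948650450367941876011793220884485920 + 30835098462136401919790678653428398509568597889600 + 29871501635194639359797219945508761056144579205550 + 28966304615946316954954879947160010721109894987200 + 28114354480183189985691501125184716288136074546400 + 27311087209320813128957458235893724394189329559360 + 26552445897950790542041973284896676494350737071600 + 25834812225033201608473271304223793345854771204800 + 25154948745427064724039764164638956678858593015200 + 24509950059646883577269513801443085994785295758400 + 23897201308155711487837775956407008844915663364440 + 23314342739664108768622220445275130580405525233600 + 22759239341100677607464548529911436995157774632800 + 22229954705261126965430489261773961716200617083200 + 21724728461959737716216159960370008040832421240400 + 21241956718360632433633578627917341195480589657280 + 20780175050570183902467631266440877256448402925600 + 20338043666515499138585341239495326676523968820800 + 19914334423463092906531479963672507370763052803700 + 19507919435229152234969613025638374567278092542400 + 19117761046524569190270220765125607075932530691552 + 18742902986788793323794334083456477525424049697600 + 18382462544735162682952135351082314496088971818800 + 18035623628796763387047378080307176486728802539200 + 17701630598633860361361315523264450996233824714400 + 17379782769567790172972927968296006432665936992320 + 17069429505825508205598411397433577746368330974600 + 16769965830284709816026509443092637785905728676800 + 16480828488383249301957086866487592306838388527200 + 16201492412308956940906966750106446674519093806400 + 15931467538770474325225183970938005896610442242960 + 15670295939774237041205098987807874652403713681600 + 15417549231068200959895339326714199254784298944800 + 15172826227400451738309699019940957996771849755200 + 14935750817597319679898609972754380528072289602775 + 14705970035788130146361708280865851596871177455040 + 14483152307973158477477439973580005360554947493600 + 14266985855615350141992702063526572444725769172800 + 14057177240091594992845750562592358144068037273200 + 13853450033713455934978420844293918170965601950400 + 13655543604660406564478729117946862197094664779680 + 13463212004594767035401563919102540194318683585600 + 13276222948975395271020986642448338247175368535800 + 13094356881181211774157685455565484298583925131200 + 12917406112516600804236635652111896672927385602400 + 12745174031016379460180147176750404717288353794368 + 12577474372713532362019882082319478339429296507600 + 12414130549691278694980662834497147451904240708800 + 12254975029823441788634756900721542997392647879200 + 12099848763623145057133051117168105744261095374400 + 11948600654077855743918887978203504422457831682220 + 11801087065755906907574210348842967330822549809600 + 11657171369832054384311110222637565290202762616800 + 11516723522002752524259169135617835587911163067200 + 11379619670550338803732274264955718497578887316400 + 11245741792073275994276600450073886515254429818560 + 11114977352630563482715244630886980858100308541600 + 10987218992255499534638057910991728204558925684800 + 10862364230979868858108079980185004020416210620200 + 10740315194676724264196753238834610716816028478400 + 10620978359180316216816789313958670597740294828640 + 10504264311277235818829791629189893997765126753600 + 10390087525285091951233815633220438628224201462800 + 10278366154045467306596892884476132836522865963200 + 10169021833257749569292670619747663338261984410400 + 10061979498170825889615905665855582671543437206080 + 9957167211731546453265739981836253685381526401850 + 9854516003363179994984649878930725296872438500800 + 9753959717614576117484806512819187283639046271200 + 9655434871982105651651626649053336907036631662400 + 9558880523262284595135110382562803537966265345776 + 9464238141843846133797138992636439146501252817600 + 9371451493394396661897167041728238762712024848800 + 9280466527439111257412728526760003434918704219200 + 9191231272367581341476067675541157248044485909400 + 9103695736440271042985819411964574798063109853120 + 9017811814398381693523689040153588243364401269600 + 8933533199310546350593561105198881811183425556800 + 8850815299316930180680657761632225498116912357200 + 8769615158956224399206523286754865631161711326400 + 8689891384783895086486463984148003216332968496160 + 8611604075011067202824423768074597781951590401600 + 8534714752912754102799205698716788873184165487300 + 8459186303771933270031071135011330564571916235200 + 8384982915142354908013254721546318892952864338400 + 8312070020228073560987052506576350902579361170240 + 8240414244191624650978543433243796153419194263600 = 5099767914356911417459023504643461883988382462396295, so H_116 = 5099767914356911417459023504643461883988382462396295/955888052326228459513511038256280353796626534577600; reducing by gcd(5099767914356911417459023504643461883988382462396295, 955888052326228459513511038256280353796626534577600) = 55 gives 92723052988307480317436790993517488799788772043569/17379782769567790172972927968296006432665936992320 ≈ 5.33511. (The PNT-adjacent estimate ln(116) + γ ≈ 5.33081 matches within O(1/n).)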